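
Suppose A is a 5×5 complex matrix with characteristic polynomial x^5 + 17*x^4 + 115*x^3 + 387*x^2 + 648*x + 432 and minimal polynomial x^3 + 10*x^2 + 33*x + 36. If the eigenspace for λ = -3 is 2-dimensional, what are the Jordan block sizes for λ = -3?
Block sizes for λ = -3: [2, 1]

Step 1 — from the characteristic polynomial, algebraic multiplicity of λ = -3 is 3. From dim ker(A − (-3)·I) = 2, there are exactly 2 Jordan blocks for λ = -3.
Step 2 — from the minimal polynomial, the factor (x + 3)^2 tells us the largest block for λ = -3 has size 2.
Step 3 — with total size 3, 2 blocks, and largest block 2, the block sizes (in nonincreasing order) are [2, 1].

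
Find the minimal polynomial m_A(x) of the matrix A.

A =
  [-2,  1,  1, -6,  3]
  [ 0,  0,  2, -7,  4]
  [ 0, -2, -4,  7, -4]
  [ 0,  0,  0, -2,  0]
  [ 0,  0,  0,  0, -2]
x^2 + 4*x + 4

The characteristic polynomial is χ_A(x) = (x + 2)^5, so the eigenvalues are known. The minimal polynomial is
  m_A(x) = Π_λ (x − λ)^{k_λ}
where k_λ is the size of the *largest* Jordan block for λ (equivalently, the smallest k with (A − λI)^k v = 0 for every generalised eigenvector v of λ).

  λ = -2: largest Jordan block has size 2, contributing (x + 2)^2

So m_A(x) = (x + 2)^2 = x^2 + 4*x + 4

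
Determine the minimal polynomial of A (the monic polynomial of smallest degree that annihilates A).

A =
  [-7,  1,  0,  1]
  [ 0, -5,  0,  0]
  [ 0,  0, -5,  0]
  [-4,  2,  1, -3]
x^3 + 15*x^2 + 75*x + 125

The characteristic polynomial is χ_A(x) = (x + 5)^4, so the eigenvalues are known. The minimal polynomial is
  m_A(x) = Π_λ (x − λ)^{k_λ}
where k_λ is the size of the *largest* Jordan block for λ (equivalently, the smallest k with (A − λI)^k v = 0 for every generalised eigenvector v of λ).

  λ = -5: largest Jordan block has size 3, contributing (x + 5)^3

So m_A(x) = (x + 5)^3 = x^3 + 15*x^2 + 75*x + 125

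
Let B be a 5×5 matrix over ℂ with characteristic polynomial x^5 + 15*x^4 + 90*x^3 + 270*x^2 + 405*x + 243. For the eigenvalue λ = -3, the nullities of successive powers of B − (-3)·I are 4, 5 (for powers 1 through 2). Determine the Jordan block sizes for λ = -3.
Block sizes for λ = -3: [2, 1, 1, 1]

From the dimensions of kernels of powers, the number of Jordan blocks of size at least j is d_j − d_{j−1} where d_j = dim ker(N^j) (with d_0 = 0). Computing the differences gives [4, 1].
The number of blocks of size exactly k is (#blocks of size ≥ k) − (#blocks of size ≥ k + 1), so the partition is: 3 block(s) of size 1, 1 block(s) of size 2.
In nonincreasing order the block sizes are [2, 1, 1, 1].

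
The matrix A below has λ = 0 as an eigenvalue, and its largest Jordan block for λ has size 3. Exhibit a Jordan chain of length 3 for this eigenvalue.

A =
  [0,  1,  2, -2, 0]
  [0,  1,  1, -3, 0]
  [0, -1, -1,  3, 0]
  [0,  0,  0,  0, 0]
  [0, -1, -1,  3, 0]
A Jordan chain for λ = 0 of length 3:
v_1 = (-1, 0, 0, 0, 0)ᵀ
v_2 = (1, 1, -1, 0, -1)ᵀ
v_3 = (0, 1, 0, 0, 0)ᵀ

Let N = A − (0)·I. We want v_3 with N^3 v_3 = 0 but N^2 v_3 ≠ 0; then v_{j-1} := N · v_j for j = 3, …, 2.

Pick v_3 = (0, 1, 0, 0, 0)ᵀ.
Then v_2 = N · v_3 = (1, 1, -1, 0, -1)ᵀ.
Then v_1 = N · v_2 = (-1, 0, 0, 0, 0)ᵀ.

Sanity check: (A − (0)·I) v_1 = (0, 0, 0, 0, 0)ᵀ = 0. ✓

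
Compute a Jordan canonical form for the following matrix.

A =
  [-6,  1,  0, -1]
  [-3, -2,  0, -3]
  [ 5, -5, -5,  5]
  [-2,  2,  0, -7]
J_2(-5) ⊕ J_1(-5) ⊕ J_1(-5)

The characteristic polynomial is
  det(x·I − A) = x^4 + 20*x^3 + 150*x^2 + 500*x + 625 = (x + 5)^4

Eigenvalues and multiplicities (the geometric multiplicity of λ is n − rank(A − λI), which equals the number of Jordan blocks for λ):
  λ = -5: algebraic multiplicity = 4, geometric multiplicity = 3

Determining the block sizes for each eigenvalue:
  λ = -5: 3 blocks summing to 4 forces exactly one block of size 2 and the rest size 1 → block sizes [2, 1, 1]

Assembling the blocks gives a Jordan form
J =
  [-5,  1,  0,  0]
  [ 0, -5,  0,  0]
  [ 0,  0, -5,  0]
  [ 0,  0,  0, -5]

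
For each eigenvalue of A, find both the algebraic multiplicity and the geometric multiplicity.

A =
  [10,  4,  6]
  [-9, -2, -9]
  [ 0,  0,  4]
λ = 4: alg = 3, geom = 2

Step 1 — factor the characteristic polynomial to read off the algebraic multiplicities:
  χ_A(x) = (x - 4)^3

Step 2 — compute geometric multiplicities via the rank-nullity identity g(λ) = n − rank(A − λI):
  rank(A − (4)·I) = 1, so dim ker(A − (4)·I) = n − 1 = 2

Summary:
  λ = 4: algebraic multiplicity = 3, geometric multiplicity = 2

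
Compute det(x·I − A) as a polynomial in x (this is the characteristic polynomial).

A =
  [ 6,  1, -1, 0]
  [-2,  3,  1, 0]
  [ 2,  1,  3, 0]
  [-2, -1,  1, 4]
x^4 - 16*x^3 + 96*x^2 - 256*x + 256

Expanding det(x·I − A) (e.g. by cofactor expansion or by noting that A is similar to its Jordan form J, which has the same characteristic polynomial as A) gives
  χ_A(x) = x^4 - 16*x^3 + 96*x^2 - 256*x + 256
which factors as (x - 4)^4. The eigenvalues (with algebraic multiplicities) are λ = 4 with multiplicity 4.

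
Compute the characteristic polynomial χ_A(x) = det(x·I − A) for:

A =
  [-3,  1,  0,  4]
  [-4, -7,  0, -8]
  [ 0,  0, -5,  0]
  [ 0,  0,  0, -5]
x^4 + 20*x^3 + 150*x^2 + 500*x + 625

Expanding det(x·I − A) (e.g. by cofactor expansion or by noting that A is similar to its Jordan form J, which has the same characteristic polynomial as A) gives
  χ_A(x) = x^4 + 20*x^3 + 150*x^2 + 500*x + 625
which factors as (x + 5)^4. The eigenvalues (with algebraic multiplicities) are λ = -5 with multiplicity 4.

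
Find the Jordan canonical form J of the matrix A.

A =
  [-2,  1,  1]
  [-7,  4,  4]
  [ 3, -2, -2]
J_3(0)

The characteristic polynomial is
  det(x·I − A) = x^3

Eigenvalues and multiplicities (the geometric multiplicity of λ is n − rank(A − λI), which equals the number of Jordan blocks for λ):
  λ = 0: algebraic multiplicity = 3, geometric multiplicity = 1

Determining the block sizes for each eigenvalue:
  λ = 0: one block (gm = 1), so the single block has size am = 3 → block sizes [3]

Assembling the blocks gives a Jordan form
J =
  [0, 1, 0]
  [0, 0, 1]
  [0, 0, 0]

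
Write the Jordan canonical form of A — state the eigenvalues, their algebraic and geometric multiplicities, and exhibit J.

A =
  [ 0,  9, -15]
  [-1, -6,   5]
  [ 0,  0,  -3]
J_2(-3) ⊕ J_1(-3)

The characteristic polynomial is
  det(x·I − A) = x^3 + 9*x^2 + 27*x + 27 = (x + 3)^3

Eigenvalues and multiplicities (the geometric multiplicity of λ is n − rank(A − λI), which equals the number of Jordan blocks for λ):
  λ = -3: algebraic multiplicity = 3, geometric multiplicity = 2

Determining the block sizes for each eigenvalue:
  λ = -3: 2 blocks summing to 3 forces exactly one block of size 2 and the rest size 1 → block sizes [2, 1]

Assembling the blocks gives a Jordan form
J =
  [-3,  1,  0]
  [ 0, -3,  0]
  [ 0,  0, -3]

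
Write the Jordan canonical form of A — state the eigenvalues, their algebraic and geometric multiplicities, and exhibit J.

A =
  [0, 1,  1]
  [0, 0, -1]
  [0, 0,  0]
J_3(0)

The characteristic polynomial is
  det(x·I − A) = x^3

Eigenvalues and multiplicities (the geometric multiplicity of λ is n − rank(A − λI), which equals the number of Jordan blocks for λ):
  λ = 0: algebraic multiplicity = 3, geometric multiplicity = 1

Determining the block sizes for each eigenvalue:
  λ = 0: one block (gm = 1), so the single block has size am = 3 → block sizes [3]

Assembling the blocks gives a Jordan form
J =
  [0, 1, 0]
  [0, 0, 1]
  [0, 0, 0]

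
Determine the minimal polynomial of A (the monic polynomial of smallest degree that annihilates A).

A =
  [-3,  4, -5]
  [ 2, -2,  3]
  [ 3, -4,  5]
x^3

The characteristic polynomial is χ_A(x) = x^3, so the eigenvalues are known. The minimal polynomial is
  m_A(x) = Π_λ (x − λ)^{k_λ}
where k_λ is the size of the *largest* Jordan block for λ (equivalently, the smallest k with (A − λI)^k v = 0 for every generalised eigenvector v of λ).

  λ = 0: largest Jordan block has size 3, contributing (x − 0)^3

So m_A(x) = x^3 = x^3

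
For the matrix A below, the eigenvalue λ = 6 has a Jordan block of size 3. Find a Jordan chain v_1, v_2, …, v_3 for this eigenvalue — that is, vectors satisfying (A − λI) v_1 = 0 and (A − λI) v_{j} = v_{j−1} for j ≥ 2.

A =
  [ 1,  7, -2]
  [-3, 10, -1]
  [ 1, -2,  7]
A Jordan chain for λ = 6 of length 3:
v_1 = (2, 2, 2)ᵀ
v_2 = (-5, -3, 1)ᵀ
v_3 = (1, 0, 0)ᵀ

Let N = A − (6)·I. We want v_3 with N^3 v_3 = 0 but N^2 v_3 ≠ 0; then v_{j-1} := N · v_j for j = 3, …, 2.

Pick v_3 = (1, 0, 0)ᵀ.
Then v_2 = N · v_3 = (-5, -3, 1)ᵀ.
Then v_1 = N · v_2 = (2, 2, 2)ᵀ.

Sanity check: (A − (6)·I) v_1 = (0, 0, 0)ᵀ = 0. ✓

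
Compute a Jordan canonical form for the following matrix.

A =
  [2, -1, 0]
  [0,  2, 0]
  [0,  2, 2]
J_2(2) ⊕ J_1(2)

The characteristic polynomial is
  det(x·I − A) = x^3 - 6*x^2 + 12*x - 8 = (x - 2)^3

Eigenvalues and multiplicities (the geometric multiplicity of λ is n − rank(A − λI), which equals the number of Jordan blocks for λ):
  λ = 2: algebraic multiplicity = 3, geometric multiplicity = 2

Determining the block sizes for each eigenvalue:
  λ = 2: 2 blocks summing to 3 forces exactly one block of size 2 and the rest size 1 → block sizes [2, 1]

Assembling the blocks gives a Jordan form
J =
  [2, 1, 0]
  [0, 2, 0]
  [0, 0, 2]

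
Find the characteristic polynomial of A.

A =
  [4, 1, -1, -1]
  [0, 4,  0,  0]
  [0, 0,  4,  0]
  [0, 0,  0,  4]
x^4 - 16*x^3 + 96*x^2 - 256*x + 256

Expanding det(x·I − A) (e.g. by cofactor expansion or by noting that A is similar to its Jordan form J, which has the same characteristic polynomial as A) gives
  χ_A(x) = x^4 - 16*x^3 + 96*x^2 - 256*x + 256
which factors as (x - 4)^4. The eigenvalues (with algebraic multiplicities) are λ = 4 with multiplicity 4.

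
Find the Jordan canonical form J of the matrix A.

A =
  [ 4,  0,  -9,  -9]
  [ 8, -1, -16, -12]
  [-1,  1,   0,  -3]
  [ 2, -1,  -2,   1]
J_2(1) ⊕ J_2(1)

The characteristic polynomial is
  det(x·I − A) = x^4 - 4*x^3 + 6*x^2 - 4*x + 1 = (x - 1)^4

Eigenvalues and multiplicities (the geometric multiplicity of λ is n − rank(A − λI), which equals the number of Jordan blocks for λ):
  λ = 1: algebraic multiplicity = 4, geometric multiplicity = 2

Determining the block sizes for each eigenvalue:
  λ = 1: with am = 4 and gm = 2, the partition is not yet determined (e.g. several partitions of 4 into 2 parts exist). Let N = A − (1)·I. Computing rank(N^1) = 2, rank(N^2) = 0; the number of blocks of size ≥ j is rank(N^{j−1}) − rank(N^j), giving [2, 2]. So we have 2 block(s) of size 2 → block sizes [2, 2]

Assembling the blocks gives a Jordan form
J =
  [1, 1, 0, 0]
  [0, 1, 0, 0]
  [0, 0, 1, 1]
  [0, 0, 0, 1]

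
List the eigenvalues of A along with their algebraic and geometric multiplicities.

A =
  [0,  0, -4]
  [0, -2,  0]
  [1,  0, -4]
λ = -2: alg = 3, geom = 2

Step 1 — factor the characteristic polynomial to read off the algebraic multiplicities:
  χ_A(x) = (x + 2)^3

Step 2 — compute geometric multiplicities via the rank-nullity identity g(λ) = n − rank(A − λI):
  rank(A − (-2)·I) = 1, so dim ker(A − (-2)·I) = n − 1 = 2

Summary:
  λ = -2: algebraic multiplicity = 3, geometric multiplicity = 2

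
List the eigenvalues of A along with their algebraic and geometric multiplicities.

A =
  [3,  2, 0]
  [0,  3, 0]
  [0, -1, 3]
λ = 3: alg = 3, geom = 2

Step 1 — factor the characteristic polynomial to read off the algebraic multiplicities:
  χ_A(x) = (x - 3)^3

Step 2 — compute geometric multiplicities via the rank-nullity identity g(λ) = n − rank(A − λI):
  rank(A − (3)·I) = 1, so dim ker(A − (3)·I) = n − 1 = 2

Summary:
  λ = 3: algebraic multiplicity = 3, geometric multiplicity = 2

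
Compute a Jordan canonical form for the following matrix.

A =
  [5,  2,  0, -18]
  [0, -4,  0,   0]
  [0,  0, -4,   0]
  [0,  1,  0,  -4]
J_2(-4) ⊕ J_1(-4) ⊕ J_1(5)

The characteristic polynomial is
  det(x·I − A) = x^4 + 7*x^3 - 12*x^2 - 176*x - 320 = (x - 5)*(x + 4)^3

Eigenvalues and multiplicities (the geometric multiplicity of λ is n − rank(A − λI), which equals the number of Jordan blocks for λ):
  λ = -4: algebraic multiplicity = 3, geometric multiplicity = 2
  λ = 5: algebraic multiplicity = 1, geometric multiplicity = 1

Determining the block sizes for each eigenvalue:
  λ = -4: 2 blocks summing to 3 forces exactly one block of size 2 and the rest size 1 → block sizes [2, 1]
  λ = 5: one block (gm = 1), so the single block has size am = 1 → block sizes [1]

Assembling the blocks gives a Jordan form
J =
  [-4,  1,  0, 0]
  [ 0, -4,  0, 0]
  [ 0,  0, -4, 0]
  [ 0,  0,  0, 5]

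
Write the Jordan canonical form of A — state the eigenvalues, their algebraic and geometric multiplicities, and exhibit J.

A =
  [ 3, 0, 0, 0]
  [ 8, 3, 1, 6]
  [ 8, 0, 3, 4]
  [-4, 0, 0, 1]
J_1(1) ⊕ J_2(3) ⊕ J_1(3)

The characteristic polynomial is
  det(x·I − A) = x^4 - 10*x^3 + 36*x^2 - 54*x + 27 = (x - 3)^3*(x - 1)

Eigenvalues and multiplicities (the geometric multiplicity of λ is n − rank(A − λI), which equals the number of Jordan blocks for λ):
  λ = 1: algebraic multiplicity = 1, geometric multiplicity = 1
  λ = 3: algebraic multiplicity = 3, geometric multiplicity = 2

Determining the block sizes for each eigenvalue:
  λ = 1: one block (gm = 1), so the single block has size am = 1 → block sizes [1]
  λ = 3: 2 blocks summing to 3 forces exactly one block of size 2 and the rest size 1 → block sizes [2, 1]

Assembling the blocks gives a Jordan form
J =
  [1, 0, 0, 0]
  [0, 3, 1, 0]
  [0, 0, 3, 0]
  [0, 0, 0, 3]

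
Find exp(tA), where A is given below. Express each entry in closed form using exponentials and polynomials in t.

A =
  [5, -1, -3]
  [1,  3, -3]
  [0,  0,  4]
e^{tA} =
  [t*exp(4*t) + exp(4*t), -t*exp(4*t), -3*t*exp(4*t)]
  [t*exp(4*t), -t*exp(4*t) + exp(4*t), -3*t*exp(4*t)]
  [0, 0, exp(4*t)]

Strategy: write A = P · J · P⁻¹ where J is a Jordan canonical form, so e^{tA} = P · e^{tJ} · P⁻¹, and e^{tJ} can be computed block-by-block.

A has Jordan form
J =
  [4, 1, 0]
  [0, 4, 0]
  [0, 0, 4]
(up to reordering of blocks).

Per-block formulas:
  For a 1×1 block at λ = 4: exp(t · [4]) = [e^(4t)].
  For a 2×2 Jordan block J_2(4): exp(t · J_2(4)) = e^(4t)·(I + t·N), where N is the 2×2 nilpotent shift.

After assembling e^{tJ} and conjugating by P, we get:

e^{tA} =
  [t*exp(4*t) + exp(4*t), -t*exp(4*t), -3*t*exp(4*t)]
  [t*exp(4*t), -t*exp(4*t) + exp(4*t), -3*t*exp(4*t)]
  [0, 0, exp(4*t)]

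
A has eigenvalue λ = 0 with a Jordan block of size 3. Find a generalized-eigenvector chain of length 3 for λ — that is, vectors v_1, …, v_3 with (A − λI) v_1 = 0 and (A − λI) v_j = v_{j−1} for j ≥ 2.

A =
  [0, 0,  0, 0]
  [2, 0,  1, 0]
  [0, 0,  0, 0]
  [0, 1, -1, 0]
A Jordan chain for λ = 0 of length 3:
v_1 = (0, 0, 0, 2)ᵀ
v_2 = (0, 2, 0, 0)ᵀ
v_3 = (1, 0, 0, 0)ᵀ

Let N = A − (0)·I. We want v_3 with N^3 v_3 = 0 but N^2 v_3 ≠ 0; then v_{j-1} := N · v_j for j = 3, …, 2.

Pick v_3 = (1, 0, 0, 0)ᵀ.
Then v_2 = N · v_3 = (0, 2, 0, 0)ᵀ.
Then v_1 = N · v_2 = (0, 0, 0, 2)ᵀ.

Sanity check: (A − (0)·I) v_1 = (0, 0, 0, 0)ᵀ = 0. ✓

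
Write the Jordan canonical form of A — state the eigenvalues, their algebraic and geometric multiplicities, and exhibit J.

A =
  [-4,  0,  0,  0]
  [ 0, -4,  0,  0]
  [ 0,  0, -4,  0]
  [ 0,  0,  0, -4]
J_1(-4) ⊕ J_1(-4) ⊕ J_1(-4) ⊕ J_1(-4)

The characteristic polynomial is
  det(x·I − A) = x^4 + 16*x^3 + 96*x^2 + 256*x + 256 = (x + 4)^4

Eigenvalues and multiplicities (the geometric multiplicity of λ is n − rank(A − λI), which equals the number of Jordan blocks for λ):
  λ = -4: algebraic multiplicity = 4, geometric multiplicity = 4

Determining the block sizes for each eigenvalue:
  λ = -4: gm = am = 4, so every block has size 1 → block sizes [1, 1, 1, 1]

Assembling the blocks gives a Jordan form
J =
  [-4,  0,  0,  0]
  [ 0, -4,  0,  0]
  [ 0,  0, -4,  0]
  [ 0,  0,  0, -4]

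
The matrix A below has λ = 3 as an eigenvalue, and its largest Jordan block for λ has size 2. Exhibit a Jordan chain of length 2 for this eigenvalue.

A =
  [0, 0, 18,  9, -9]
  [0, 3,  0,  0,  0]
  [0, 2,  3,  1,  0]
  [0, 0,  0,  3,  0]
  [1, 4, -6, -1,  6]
A Jordan chain for λ = 3 of length 2:
v_1 = (-3, 0, 0, 0, 1)ᵀ
v_2 = (1, 0, 0, 0, 0)ᵀ

Let N = A − (3)·I. We want v_2 with N^2 v_2 = 0 but N^1 v_2 ≠ 0; then v_{j-1} := N · v_j for j = 2, …, 2.

Pick v_2 = (1, 0, 0, 0, 0)ᵀ.
Then v_1 = N · v_2 = (-3, 0, 0, 0, 1)ᵀ.

Sanity check: (A − (3)·I) v_1 = (0, 0, 0, 0, 0)ᵀ = 0. ✓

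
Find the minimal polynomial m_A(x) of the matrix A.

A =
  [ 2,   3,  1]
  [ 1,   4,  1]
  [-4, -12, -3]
x^2 - 2*x + 1

The characteristic polynomial is χ_A(x) = (x - 1)^3, so the eigenvalues are known. The minimal polynomial is
  m_A(x) = Π_λ (x − λ)^{k_λ}
where k_λ is the size of the *largest* Jordan block for λ (equivalently, the smallest k with (A − λI)^k v = 0 for every generalised eigenvector v of λ).

  λ = 1: largest Jordan block has size 2, contributing (x − 1)^2

So m_A(x) = (x - 1)^2 = x^2 - 2*x + 1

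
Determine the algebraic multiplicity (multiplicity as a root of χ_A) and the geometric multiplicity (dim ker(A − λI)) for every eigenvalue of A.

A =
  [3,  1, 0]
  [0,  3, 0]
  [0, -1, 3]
λ = 3: alg = 3, geom = 2

Step 1 — factor the characteristic polynomial to read off the algebraic multiplicities:
  χ_A(x) = (x - 3)^3

Step 2 — compute geometric multiplicities via the rank-nullity identity g(λ) = n − rank(A − λI):
  rank(A − (3)·I) = 1, so dim ker(A − (3)·I) = n − 1 = 2

Summary:
  λ = 3: algebraic multiplicity = 3, geometric multiplicity = 2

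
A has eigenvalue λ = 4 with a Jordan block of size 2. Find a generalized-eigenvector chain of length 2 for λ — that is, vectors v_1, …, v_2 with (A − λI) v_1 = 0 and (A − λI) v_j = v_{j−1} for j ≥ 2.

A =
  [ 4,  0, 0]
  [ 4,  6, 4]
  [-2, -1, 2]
A Jordan chain for λ = 4 of length 2:
v_1 = (0, 4, -2)ᵀ
v_2 = (1, 0, 0)ᵀ

Let N = A − (4)·I. We want v_2 with N^2 v_2 = 0 but N^1 v_2 ≠ 0; then v_{j-1} := N · v_j for j = 2, …, 2.

Pick v_2 = (1, 0, 0)ᵀ.
Then v_1 = N · v_2 = (0, 4, -2)ᵀ.

Sanity check: (A − (4)·I) v_1 = (0, 0, 0)ᵀ = 0. ✓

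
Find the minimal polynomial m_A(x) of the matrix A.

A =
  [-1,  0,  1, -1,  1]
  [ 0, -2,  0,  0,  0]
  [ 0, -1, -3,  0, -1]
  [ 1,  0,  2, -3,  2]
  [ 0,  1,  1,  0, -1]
x^3 + 6*x^2 + 12*x + 8

The characteristic polynomial is χ_A(x) = (x + 2)^5, so the eigenvalues are known. The minimal polynomial is
  m_A(x) = Π_λ (x − λ)^{k_λ}
where k_λ is the size of the *largest* Jordan block for λ (equivalently, the smallest k with (A − λI)^k v = 0 for every generalised eigenvector v of λ).

  λ = -2: largest Jordan block has size 3, contributing (x + 2)^3

So m_A(x) = (x + 2)^3 = x^3 + 6*x^2 + 12*x + 8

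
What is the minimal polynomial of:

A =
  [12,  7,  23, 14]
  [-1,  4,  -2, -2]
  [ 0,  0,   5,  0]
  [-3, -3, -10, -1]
x^3 - 15*x^2 + 75*x - 125

The characteristic polynomial is χ_A(x) = (x - 5)^4, so the eigenvalues are known. The minimal polynomial is
  m_A(x) = Π_λ (x − λ)^{k_λ}
where k_λ is the size of the *largest* Jordan block for λ (equivalently, the smallest k with (A − λI)^k v = 0 for every generalised eigenvector v of λ).

  λ = 5: largest Jordan block has size 3, contributing (x − 5)^3

So m_A(x) = (x - 5)^3 = x^3 - 15*x^2 + 75*x - 125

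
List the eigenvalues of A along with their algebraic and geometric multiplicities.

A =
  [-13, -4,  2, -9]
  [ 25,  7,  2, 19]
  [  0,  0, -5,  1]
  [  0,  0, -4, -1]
λ = -3: alg = 4, geom = 2

Step 1 — factor the characteristic polynomial to read off the algebraic multiplicities:
  χ_A(x) = (x + 3)^4

Step 2 — compute geometric multiplicities via the rank-nullity identity g(λ) = n − rank(A − λI):
  rank(A − (-3)·I) = 2, so dim ker(A − (-3)·I) = n − 2 = 2

Summary:
  λ = -3: algebraic multiplicity = 4, geometric multiplicity = 2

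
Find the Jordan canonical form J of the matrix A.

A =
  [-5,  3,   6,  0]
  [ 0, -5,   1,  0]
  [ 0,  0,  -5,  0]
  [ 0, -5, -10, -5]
J_3(-5) ⊕ J_1(-5)

The characteristic polynomial is
  det(x·I − A) = x^4 + 20*x^3 + 150*x^2 + 500*x + 625 = (x + 5)^4

Eigenvalues and multiplicities (the geometric multiplicity of λ is n − rank(A − λI), which equals the number of Jordan blocks for λ):
  λ = -5: algebraic multiplicity = 4, geometric multiplicity = 2

Determining the block sizes for each eigenvalue:
  λ = -5: with am = 4 and gm = 2, the partition is not yet determined (e.g. several partitions of 4 into 2 parts exist). Let N = A − (-5)·I. Computing rank(N^1) = 2, rank(N^2) = 1, rank(N^3) = 0; the number of blocks of size ≥ j is rank(N^{j−1}) − rank(N^j), giving [2, 1, 1]. So we have 1 block(s) of size 3, 1 block(s) of size 1 → block sizes [3, 1]

Assembling the blocks gives a Jordan form
J =
  [-5,  1,  0,  0]
  [ 0, -5,  1,  0]
  [ 0,  0, -5,  0]
  [ 0,  0,  0, -5]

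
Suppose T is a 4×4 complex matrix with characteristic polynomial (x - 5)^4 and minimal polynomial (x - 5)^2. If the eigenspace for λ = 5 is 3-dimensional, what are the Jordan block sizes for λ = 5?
Block sizes for λ = 5: [2, 1, 1]

Step 1 — from the characteristic polynomial, algebraic multiplicity of λ = 5 is 4. From dim ker(T − (5)·I) = 3, there are exactly 3 Jordan blocks for λ = 5.
Step 2 — from the minimal polynomial, the factor (x − 5)^2 tells us the largest block for λ = 5 has size 2.
Step 3 — with total size 4, 3 blocks, and largest block 2, the block sizes (in nonincreasing order) are [2, 1, 1].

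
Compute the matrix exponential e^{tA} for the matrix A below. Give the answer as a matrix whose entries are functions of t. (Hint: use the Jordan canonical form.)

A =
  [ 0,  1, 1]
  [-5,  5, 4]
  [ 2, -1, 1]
e^{tA} =
  [t^2*exp(2*t)/2 - 2*t*exp(2*t) + exp(2*t), t*exp(2*t), t^2*exp(2*t)/2 + t*exp(2*t)]
  [3*t^2*exp(2*t)/2 - 5*t*exp(2*t), 3*t*exp(2*t) + exp(2*t), 3*t^2*exp(2*t)/2 + 4*t*exp(2*t)]
  [-t^2*exp(2*t)/2 + 2*t*exp(2*t), -t*exp(2*t), -t^2*exp(2*t)/2 - t*exp(2*t) + exp(2*t)]

Strategy: write A = P · J · P⁻¹ where J is a Jordan canonical form, so e^{tA} = P · e^{tJ} · P⁻¹, and e^{tJ} can be computed block-by-block.

A has Jordan form
J =
  [2, 1, 0]
  [0, 2, 1]
  [0, 0, 2]
(up to reordering of blocks).

Per-block formulas:
  For a 3×3 Jordan block J_3(2): exp(t · J_3(2)) = e^(2t)·(I + t·N + (t^2/2)·N^2), where N is the 3×3 nilpotent shift.

After assembling e^{tJ} and conjugating by P, we get:

e^{tA} =
  [t^2*exp(2*t)/2 - 2*t*exp(2*t) + exp(2*t), t*exp(2*t), t^2*exp(2*t)/2 + t*exp(2*t)]
  [3*t^2*exp(2*t)/2 - 5*t*exp(2*t), 3*t*exp(2*t) + exp(2*t), 3*t^2*exp(2*t)/2 + 4*t*exp(2*t)]
  [-t^2*exp(2*t)/2 + 2*t*exp(2*t), -t*exp(2*t), -t^2*exp(2*t)/2 - t*exp(2*t) + exp(2*t)]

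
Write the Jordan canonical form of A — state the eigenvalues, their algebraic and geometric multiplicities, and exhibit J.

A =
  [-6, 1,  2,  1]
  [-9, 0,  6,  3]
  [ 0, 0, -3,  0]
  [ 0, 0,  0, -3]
J_2(-3) ⊕ J_1(-3) ⊕ J_1(-3)

The characteristic polynomial is
  det(x·I − A) = x^4 + 12*x^3 + 54*x^2 + 108*x + 81 = (x + 3)^4

Eigenvalues and multiplicities (the geometric multiplicity of λ is n − rank(A − λI), which equals the number of Jordan blocks for λ):
  λ = -3: algebraic multiplicity = 4, geometric multiplicity = 3

Determining the block sizes for each eigenvalue:
  λ = -3: 3 blocks summing to 4 forces exactly one block of size 2 and the rest size 1 → block sizes [2, 1, 1]

Assembling the blocks gives a Jordan form
J =
  [-3,  1,  0,  0]
  [ 0, -3,  0,  0]
  [ 0,  0, -3,  0]
  [ 0,  0,  0, -3]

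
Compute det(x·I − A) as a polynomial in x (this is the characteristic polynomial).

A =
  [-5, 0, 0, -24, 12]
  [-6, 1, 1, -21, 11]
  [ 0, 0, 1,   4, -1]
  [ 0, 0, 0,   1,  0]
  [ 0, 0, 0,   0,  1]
x^5 + x^4 - 14*x^3 + 26*x^2 - 19*x + 5

Expanding det(x·I − A) (e.g. by cofactor expansion or by noting that A is similar to its Jordan form J, which has the same characteristic polynomial as A) gives
  χ_A(x) = x^5 + x^4 - 14*x^3 + 26*x^2 - 19*x + 5
which factors as (x - 1)^4*(x + 5). The eigenvalues (with algebraic multiplicities) are λ = -5 with multiplicity 1, λ = 1 with multiplicity 4.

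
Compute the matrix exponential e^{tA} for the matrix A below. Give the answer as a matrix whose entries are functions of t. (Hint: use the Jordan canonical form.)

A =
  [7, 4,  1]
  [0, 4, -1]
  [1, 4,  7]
e^{tA} =
  [t^2*exp(6*t) + t*exp(6*t) + exp(6*t), 4*t*exp(6*t), -t^2*exp(6*t) + t*exp(6*t)]
  [-t^2*exp(6*t)/2, -2*t*exp(6*t) + exp(6*t), t^2*exp(6*t)/2 - t*exp(6*t)]
  [t^2*exp(6*t) + t*exp(6*t), 4*t*exp(6*t), -t^2*exp(6*t) + t*exp(6*t) + exp(6*t)]

Strategy: write A = P · J · P⁻¹ where J is a Jordan canonical form, so e^{tA} = P · e^{tJ} · P⁻¹, and e^{tJ} can be computed block-by-block.

A has Jordan form
J =
  [6, 1, 0]
  [0, 6, 1]
  [0, 0, 6]
(up to reordering of blocks).

Per-block formulas:
  For a 3×3 Jordan block J_3(6): exp(t · J_3(6)) = e^(6t)·(I + t·N + (t^2/2)·N^2), where N is the 3×3 nilpotent shift.

After assembling e^{tJ} and conjugating by P, we get:

e^{tA} =
  [t^2*exp(6*t) + t*exp(6*t) + exp(6*t), 4*t*exp(6*t), -t^2*exp(6*t) + t*exp(6*t)]
  [-t^2*exp(6*t)/2, -2*t*exp(6*t) + exp(6*t), t^2*exp(6*t)/2 - t*exp(6*t)]
  [t^2*exp(6*t) + t*exp(6*t), 4*t*exp(6*t), -t^2*exp(6*t) + t*exp(6*t) + exp(6*t)]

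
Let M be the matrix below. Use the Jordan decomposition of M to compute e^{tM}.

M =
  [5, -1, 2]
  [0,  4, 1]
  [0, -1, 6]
e^{tM} =
  [exp(5*t), -t^2*exp(5*t)/2 - t*exp(5*t), t^2*exp(5*t)/2 + 2*t*exp(5*t)]
  [0, -t*exp(5*t) + exp(5*t), t*exp(5*t)]
  [0, -t*exp(5*t), t*exp(5*t) + exp(5*t)]

Strategy: write M = P · J · P⁻¹ where J is a Jordan canonical form, so e^{tM} = P · e^{tJ} · P⁻¹, and e^{tJ} can be computed block-by-block.

M has Jordan form
J =
  [5, 1, 0]
  [0, 5, 1]
  [0, 0, 5]
(up to reordering of blocks).

Per-block formulas:
  For a 3×3 Jordan block J_3(5): exp(t · J_3(5)) = e^(5t)·(I + t·N + (t^2/2)·N^2), where N is the 3×3 nilpotent shift.

After assembling e^{tJ} and conjugating by P, we get:

e^{tM} =
  [exp(5*t), -t^2*exp(5*t)/2 - t*exp(5*t), t^2*exp(5*t)/2 + 2*t*exp(5*t)]
  [0, -t*exp(5*t) + exp(5*t), t*exp(5*t)]
  [0, -t*exp(5*t), t*exp(5*t) + exp(5*t)]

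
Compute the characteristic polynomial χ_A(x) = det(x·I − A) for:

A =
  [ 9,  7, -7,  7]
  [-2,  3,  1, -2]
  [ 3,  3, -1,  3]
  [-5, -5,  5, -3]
x^4 - 8*x^3 + 24*x^2 - 32*x + 16

Expanding det(x·I − A) (e.g. by cofactor expansion or by noting that A is similar to its Jordan form J, which has the same characteristic polynomial as A) gives
  χ_A(x) = x^4 - 8*x^3 + 24*x^2 - 32*x + 16
which factors as (x - 2)^4. The eigenvalues (with algebraic multiplicities) are λ = 2 with multiplicity 4.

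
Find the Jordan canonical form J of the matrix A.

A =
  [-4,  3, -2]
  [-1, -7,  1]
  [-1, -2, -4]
J_3(-5)

The characteristic polynomial is
  det(x·I − A) = x^3 + 15*x^2 + 75*x + 125 = (x + 5)^3

Eigenvalues and multiplicities (the geometric multiplicity of λ is n − rank(A − λI), which equals the number of Jordan blocks for λ):
  λ = -5: algebraic multiplicity = 3, geometric multiplicity = 1

Determining the block sizes for each eigenvalue:
  λ = -5: one block (gm = 1), so the single block has size am = 3 → block sizes [3]

Assembling the blocks gives a Jordan form
J =
  [-5,  1,  0]
  [ 0, -5,  1]
  [ 0,  0, -5]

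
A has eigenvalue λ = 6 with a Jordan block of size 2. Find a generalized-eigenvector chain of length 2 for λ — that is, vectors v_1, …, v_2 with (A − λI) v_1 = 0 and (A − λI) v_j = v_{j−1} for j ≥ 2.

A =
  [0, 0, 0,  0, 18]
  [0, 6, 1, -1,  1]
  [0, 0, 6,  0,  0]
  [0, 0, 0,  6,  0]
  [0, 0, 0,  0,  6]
A Jordan chain for λ = 6 of length 2:
v_1 = (0, 1, 0, 0, 0)ᵀ
v_2 = (0, 0, 1, 0, 0)ᵀ

Let N = A − (6)·I. We want v_2 with N^2 v_2 = 0 but N^1 v_2 ≠ 0; then v_{j-1} := N · v_j for j = 2, …, 2.

Pick v_2 = (0, 0, 1, 0, 0)ᵀ.
Then v_1 = N · v_2 = (0, 1, 0, 0, 0)ᵀ.

Sanity check: (A − (6)·I) v_1 = (0, 0, 0, 0, 0)ᵀ = 0. ✓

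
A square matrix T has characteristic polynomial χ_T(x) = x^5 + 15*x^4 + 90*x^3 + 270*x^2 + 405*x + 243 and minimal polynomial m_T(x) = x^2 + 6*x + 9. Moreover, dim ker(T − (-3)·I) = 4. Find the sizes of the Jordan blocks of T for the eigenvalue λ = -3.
Block sizes for λ = -3: [2, 1, 1, 1]

Step 1 — from the characteristic polynomial, algebraic multiplicity of λ = -3 is 5. From dim ker(T − (-3)·I) = 4, there are exactly 4 Jordan blocks for λ = -3.
Step 2 — from the minimal polynomial, the factor (x + 3)^2 tells us the largest block for λ = -3 has size 2.
Step 3 — with total size 5, 4 blocks, and largest block 2, the block sizes (in nonincreasing order) are [2, 1, 1, 1].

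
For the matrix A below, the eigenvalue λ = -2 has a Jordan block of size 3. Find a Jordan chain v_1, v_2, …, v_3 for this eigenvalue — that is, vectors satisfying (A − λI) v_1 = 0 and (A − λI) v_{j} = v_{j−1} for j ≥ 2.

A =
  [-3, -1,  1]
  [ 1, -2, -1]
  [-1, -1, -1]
A Jordan chain for λ = -2 of length 3:
v_1 = (-1, 0, -1)ᵀ
v_2 = (-1, 1, -1)ᵀ
v_3 = (1, 0, 0)ᵀ

Let N = A − (-2)·I. We want v_3 with N^3 v_3 = 0 but N^2 v_3 ≠ 0; then v_{j-1} := N · v_j for j = 3, …, 2.

Pick v_3 = (1, 0, 0)ᵀ.
Then v_2 = N · v_3 = (-1, 1, -1)ᵀ.
Then v_1 = N · v_2 = (-1, 0, -1)ᵀ.

Sanity check: (A − (-2)·I) v_1 = (0, 0, 0)ᵀ = 0. ✓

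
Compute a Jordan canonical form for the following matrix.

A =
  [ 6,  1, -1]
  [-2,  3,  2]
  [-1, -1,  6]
J_2(5) ⊕ J_1(5)

The characteristic polynomial is
  det(x·I − A) = x^3 - 15*x^2 + 75*x - 125 = (x - 5)^3

Eigenvalues and multiplicities (the geometric multiplicity of λ is n − rank(A − λI), which equals the number of Jordan blocks for λ):
  λ = 5: algebraic multiplicity = 3, geometric multiplicity = 2

Determining the block sizes for each eigenvalue:
  λ = 5: 2 blocks summing to 3 forces exactly one block of size 2 and the rest size 1 → block sizes [2, 1]

Assembling the blocks gives a Jordan form
J =
  [5, 1, 0]
  [0, 5, 0]
  [0, 0, 5]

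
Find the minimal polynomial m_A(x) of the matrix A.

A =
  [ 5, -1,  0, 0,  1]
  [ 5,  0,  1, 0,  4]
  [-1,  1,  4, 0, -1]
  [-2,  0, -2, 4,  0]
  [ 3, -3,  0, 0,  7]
x^3 - 12*x^2 + 48*x - 64

The characteristic polynomial is χ_A(x) = (x - 4)^5, so the eigenvalues are known. The minimal polynomial is
  m_A(x) = Π_λ (x − λ)^{k_λ}
where k_λ is the size of the *largest* Jordan block for λ (equivalently, the smallest k with (A − λI)^k v = 0 for every generalised eigenvector v of λ).

  λ = 4: largest Jordan block has size 3, contributing (x − 4)^3

So m_A(x) = (x - 4)^3 = x^3 - 12*x^2 + 48*x - 64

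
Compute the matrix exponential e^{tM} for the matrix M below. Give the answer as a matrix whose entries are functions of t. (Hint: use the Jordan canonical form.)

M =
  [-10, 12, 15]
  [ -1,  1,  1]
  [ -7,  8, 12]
e^{tM} =
  [-3*t*exp(-t) - exp(5*t) + 2*exp(-t), 6*t*exp(-t) + exp(5*t) - exp(-t), 3*t*exp(-t) + 2*exp(5*t) - 2*exp(-t)]
  [-t*exp(-t), 2*t*exp(-t) + exp(-t), t*exp(-t)]
  [-t*exp(-t) - exp(5*t) + exp(-t), 2*t*exp(-t) + exp(5*t) - exp(-t), t*exp(-t) + 2*exp(5*t) - exp(-t)]

Strategy: write M = P · J · P⁻¹ where J is a Jordan canonical form, so e^{tM} = P · e^{tJ} · P⁻¹, and e^{tJ} can be computed block-by-block.

M has Jordan form
J =
  [-1,  1, 0]
  [ 0, -1, 0]
  [ 0,  0, 5]
(up to reordering of blocks).

Per-block formulas:
  For a 2×2 Jordan block J_2(-1): exp(t · J_2(-1)) = e^(-1t)·(I + t·N), where N is the 2×2 nilpotent shift.
  For a 1×1 block at λ = 5: exp(t · [5]) = [e^(5t)].

After assembling e^{tJ} and conjugating by P, we get:

e^{tM} =
  [-3*t*exp(-t) - exp(5*t) + 2*exp(-t), 6*t*exp(-t) + exp(5*t) - exp(-t), 3*t*exp(-t) + 2*exp(5*t) - 2*exp(-t)]
  [-t*exp(-t), 2*t*exp(-t) + exp(-t), t*exp(-t)]
  [-t*exp(-t) - exp(5*t) + exp(-t), 2*t*exp(-t) + exp(5*t) - exp(-t), t*exp(-t) + 2*exp(5*t) - exp(-t)]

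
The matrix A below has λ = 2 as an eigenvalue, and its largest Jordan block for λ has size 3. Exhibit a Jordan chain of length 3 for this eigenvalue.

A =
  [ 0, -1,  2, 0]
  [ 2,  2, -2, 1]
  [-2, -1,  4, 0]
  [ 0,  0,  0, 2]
A Jordan chain for λ = 2 of length 3:
v_1 = (-2, 0, -2, 0)ᵀ
v_2 = (-2, 2, -2, 0)ᵀ
v_3 = (1, 0, 0, 0)ᵀ

Let N = A − (2)·I. We want v_3 with N^3 v_3 = 0 but N^2 v_3 ≠ 0; then v_{j-1} := N · v_j for j = 3, …, 2.

Pick v_3 = (1, 0, 0, 0)ᵀ.
Then v_2 = N · v_3 = (-2, 2, -2, 0)ᵀ.
Then v_1 = N · v_2 = (-2, 0, -2, 0)ᵀ.

Sanity check: (A − (2)·I) v_1 = (0, 0, 0, 0)ᵀ = 0. ✓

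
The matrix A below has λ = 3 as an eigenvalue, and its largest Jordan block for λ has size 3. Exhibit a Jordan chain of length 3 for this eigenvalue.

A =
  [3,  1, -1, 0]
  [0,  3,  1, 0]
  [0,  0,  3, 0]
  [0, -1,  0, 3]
A Jordan chain for λ = 3 of length 3:
v_1 = (1, 0, 0, -1)ᵀ
v_2 = (-1, 1, 0, 0)ᵀ
v_3 = (0, 0, 1, 0)ᵀ

Let N = A − (3)·I. We want v_3 with N^3 v_3 = 0 but N^2 v_3 ≠ 0; then v_{j-1} := N · v_j for j = 3, …, 2.

Pick v_3 = (0, 0, 1, 0)ᵀ.
Then v_2 = N · v_3 = (-1, 1, 0, 0)ᵀ.
Then v_1 = N · v_2 = (1, 0, 0, -1)ᵀ.

Sanity check: (A − (3)·I) v_1 = (0, 0, 0, 0)ᵀ = 0. ✓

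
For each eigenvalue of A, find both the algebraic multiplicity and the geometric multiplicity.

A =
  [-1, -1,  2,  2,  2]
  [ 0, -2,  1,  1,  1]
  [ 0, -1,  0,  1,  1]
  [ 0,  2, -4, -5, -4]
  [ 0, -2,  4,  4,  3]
λ = -1: alg = 5, geom = 3

Step 1 — factor the characteristic polynomial to read off the algebraic multiplicities:
  χ_A(x) = (x + 1)^5

Step 2 — compute geometric multiplicities via the rank-nullity identity g(λ) = n − rank(A − λI):
  rank(A − (-1)·I) = 2, so dim ker(A − (-1)·I) = n − 2 = 3

Summary:
  λ = -1: algebraic multiplicity = 5, geometric multiplicity = 3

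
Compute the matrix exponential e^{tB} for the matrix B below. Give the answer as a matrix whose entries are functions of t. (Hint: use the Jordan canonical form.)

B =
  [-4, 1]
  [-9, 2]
e^{tB} =
  [-3*t*exp(-t) + exp(-t), t*exp(-t)]
  [-9*t*exp(-t), 3*t*exp(-t) + exp(-t)]

Strategy: write B = P · J · P⁻¹ where J is a Jordan canonical form, so e^{tB} = P · e^{tJ} · P⁻¹, and e^{tJ} can be computed block-by-block.

B has Jordan form
J =
  [-1,  1]
  [ 0, -1]
(up to reordering of blocks).

Per-block formulas:
  For a 2×2 Jordan block J_2(-1): exp(t · J_2(-1)) = e^(-1t)·(I + t·N), where N is the 2×2 nilpotent shift.

After assembling e^{tJ} and conjugating by P, we get:

e^{tB} =
  [-3*t*exp(-t) + exp(-t), t*exp(-t)]
  [-9*t*exp(-t), 3*t*exp(-t) + exp(-t)]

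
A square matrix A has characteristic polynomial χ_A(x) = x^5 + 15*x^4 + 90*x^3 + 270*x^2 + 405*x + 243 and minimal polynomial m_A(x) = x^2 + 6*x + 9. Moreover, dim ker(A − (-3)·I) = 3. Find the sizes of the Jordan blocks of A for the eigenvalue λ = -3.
Block sizes for λ = -3: [2, 2, 1]

Step 1 — from the characteristic polynomial, algebraic multiplicity of λ = -3 is 5. From dim ker(A − (-3)·I) = 3, there are exactly 3 Jordan blocks for λ = -3.
Step 2 — from the minimal polynomial, the factor (x + 3)^2 tells us the largest block for λ = -3 has size 2.
Step 3 — with total size 5, 3 blocks, and largest block 2, the block sizes (in nonincreasing order) are [2, 2, 1].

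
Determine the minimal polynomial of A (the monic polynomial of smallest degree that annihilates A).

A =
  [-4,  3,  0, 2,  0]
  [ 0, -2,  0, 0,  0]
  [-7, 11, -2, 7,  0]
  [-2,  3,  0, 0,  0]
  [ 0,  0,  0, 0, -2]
x^2 + 4*x + 4

The characteristic polynomial is χ_A(x) = (x + 2)^5, so the eigenvalues are known. The minimal polynomial is
  m_A(x) = Π_λ (x − λ)^{k_λ}
where k_λ is the size of the *largest* Jordan block for λ (equivalently, the smallest k with (A − λI)^k v = 0 for every generalised eigenvector v of λ).

  λ = -2: largest Jordan block has size 2, contributing (x + 2)^2

So m_A(x) = (x + 2)^2 = x^2 + 4*x + 4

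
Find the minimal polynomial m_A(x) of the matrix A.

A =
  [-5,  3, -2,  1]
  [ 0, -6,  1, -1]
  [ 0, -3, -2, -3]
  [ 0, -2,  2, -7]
x^3 + 15*x^2 + 75*x + 125

The characteristic polynomial is χ_A(x) = (x + 5)^4, so the eigenvalues are known. The minimal polynomial is
  m_A(x) = Π_λ (x − λ)^{k_λ}
where k_λ is the size of the *largest* Jordan block for λ (equivalently, the smallest k with (A − λI)^k v = 0 for every generalised eigenvector v of λ).

  λ = -5: largest Jordan block has size 3, contributing (x + 5)^3

So m_A(x) = (x + 5)^3 = x^3 + 15*x^2 + 75*x + 125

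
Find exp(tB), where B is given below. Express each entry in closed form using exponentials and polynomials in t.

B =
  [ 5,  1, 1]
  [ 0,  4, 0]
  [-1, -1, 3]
e^{tB} =
  [t*exp(4*t) + exp(4*t), t*exp(4*t), t*exp(4*t)]
  [0, exp(4*t), 0]
  [-t*exp(4*t), -t*exp(4*t), -t*exp(4*t) + exp(4*t)]

Strategy: write B = P · J · P⁻¹ where J is a Jordan canonical form, so e^{tB} = P · e^{tJ} · P⁻¹, and e^{tJ} can be computed block-by-block.

B has Jordan form
J =
  [4, 1, 0]
  [0, 4, 0]
  [0, 0, 4]
(up to reordering of blocks).

Per-block formulas:
  For a 2×2 Jordan block J_2(4): exp(t · J_2(4)) = e^(4t)·(I + t·N), where N is the 2×2 nilpotent shift.
  For a 1×1 block at λ = 4: exp(t · [4]) = [e^(4t)].

After assembling e^{tJ} and conjugating by P, we get:

e^{tB} =
  [t*exp(4*t) + exp(4*t), t*exp(4*t), t*exp(4*t)]
  [0, exp(4*t), 0]
  [-t*exp(4*t), -t*exp(4*t), -t*exp(4*t) + exp(4*t)]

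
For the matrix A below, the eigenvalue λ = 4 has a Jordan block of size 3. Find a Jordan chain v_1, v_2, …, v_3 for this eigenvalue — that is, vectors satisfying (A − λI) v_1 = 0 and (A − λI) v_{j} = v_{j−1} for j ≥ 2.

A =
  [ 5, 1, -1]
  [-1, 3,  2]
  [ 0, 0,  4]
A Jordan chain for λ = 4 of length 3:
v_1 = (1, -1, 0)ᵀ
v_2 = (-1, 2, 0)ᵀ
v_3 = (0, 0, 1)ᵀ

Let N = A − (4)·I. We want v_3 with N^3 v_3 = 0 but N^2 v_3 ≠ 0; then v_{j-1} := N · v_j for j = 3, …, 2.

Pick v_3 = (0, 0, 1)ᵀ.
Then v_2 = N · v_3 = (-1, 2, 0)ᵀ.
Then v_1 = N · v_2 = (1, -1, 0)ᵀ.

Sanity check: (A − (4)·I) v_1 = (0, 0, 0)ᵀ = 0. ✓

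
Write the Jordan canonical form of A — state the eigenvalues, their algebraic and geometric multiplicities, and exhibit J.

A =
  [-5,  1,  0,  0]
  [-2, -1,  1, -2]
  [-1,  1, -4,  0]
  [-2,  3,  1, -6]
J_3(-4) ⊕ J_1(-4)

The characteristic polynomial is
  det(x·I − A) = x^4 + 16*x^3 + 96*x^2 + 256*x + 256 = (x + 4)^4

Eigenvalues and multiplicities (the geometric multiplicity of λ is n − rank(A − λI), which equals the number of Jordan blocks for λ):
  λ = -4: algebraic multiplicity = 4, geometric multiplicity = 2

Determining the block sizes for each eigenvalue:
  λ = -4: with am = 4 and gm = 2, the partition is not yet determined (e.g. several partitions of 4 into 2 parts exist). Let N = A − (-4)·I. Computing rank(N^1) = 2, rank(N^2) = 1, rank(N^3) = 0; the number of blocks of size ≥ j is rank(N^{j−1}) − rank(N^j), giving [2, 1, 1]. So we have 1 block(s) of size 3, 1 block(s) of size 1 → block sizes [3, 1]

Assembling the blocks gives a Jordan form
J =
  [-4,  1,  0,  0]
  [ 0, -4,  1,  0]
  [ 0,  0, -4,  0]
  [ 0,  0,  0, -4]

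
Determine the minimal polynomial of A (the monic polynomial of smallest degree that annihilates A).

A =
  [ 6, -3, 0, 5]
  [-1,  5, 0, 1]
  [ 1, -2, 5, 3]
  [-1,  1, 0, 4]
x^3 - 15*x^2 + 75*x - 125

The characteristic polynomial is χ_A(x) = (x - 5)^4, so the eigenvalues are known. The minimal polynomial is
  m_A(x) = Π_λ (x − λ)^{k_λ}
where k_λ is the size of the *largest* Jordan block for λ (equivalently, the smallest k with (A − λI)^k v = 0 for every generalised eigenvector v of λ).

  λ = 5: largest Jordan block has size 3, contributing (x − 5)^3

So m_A(x) = (x - 5)^3 = x^3 - 15*x^2 + 75*x - 125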